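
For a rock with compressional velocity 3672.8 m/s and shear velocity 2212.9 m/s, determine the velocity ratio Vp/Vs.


Vp/Vs = 3672.8 / 2212.9
= 1.6597

1.6597


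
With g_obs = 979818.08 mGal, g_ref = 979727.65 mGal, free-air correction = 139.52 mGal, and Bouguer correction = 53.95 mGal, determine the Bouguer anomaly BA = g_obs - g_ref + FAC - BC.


BA = g_obs - g_ref + FAC - BC
= 979818.08 - 979727.65 + 139.52 - 53.95
= 176.0 mGal

176.0


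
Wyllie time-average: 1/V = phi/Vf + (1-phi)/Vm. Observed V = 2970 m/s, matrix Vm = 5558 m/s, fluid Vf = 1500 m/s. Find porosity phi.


1/V - 1/Vm = 1/2970 - 1/5558 = 0.00015678
1/Vf - 1/Vm = 1/1500 - 1/5558 = 0.00048675
phi = 0.00015678 / 0.00048675 = 0.3221

0.3221


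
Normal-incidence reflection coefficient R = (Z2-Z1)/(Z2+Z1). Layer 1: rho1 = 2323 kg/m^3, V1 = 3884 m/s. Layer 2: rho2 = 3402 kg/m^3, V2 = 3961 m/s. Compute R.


Z1 = 2323 * 3884 = 9022532
Z2 = 3402 * 3961 = 13475322
R = (13475322 - 9022532) / (13475322 + 9022532) = 4452790 / 22497854 = 0.1979

0.1979


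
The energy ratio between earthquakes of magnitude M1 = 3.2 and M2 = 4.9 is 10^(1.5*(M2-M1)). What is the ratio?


M2 - M1 = 4.9 - 3.2 = 1.7
1.5 * 1.7 = 2.55
ratio = 10^2.55 = 354.81

354.81


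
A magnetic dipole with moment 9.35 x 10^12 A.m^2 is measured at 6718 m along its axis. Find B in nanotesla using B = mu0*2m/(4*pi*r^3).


m = 9.35 x 10^12 = 9350000000000 A.m^2
2m = 18700000000000 A.m^2
r^3 = 6718^3 = 303193578232
B = (4pi*10^-7) * 18700000000000 / (4*pi * 303193578232) * 1e9
= 23499113.048852 / 3810042871957.01 * 1e9
= 6167.6768 nT

6167.6768


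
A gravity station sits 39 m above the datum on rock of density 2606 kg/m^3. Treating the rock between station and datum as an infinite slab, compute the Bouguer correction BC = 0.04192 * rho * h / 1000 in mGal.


BC = 0.04192 * rho * h / 1000
= 0.04192 * 2606 * 39 / 1000
= 4.2605 mGal

4.2605


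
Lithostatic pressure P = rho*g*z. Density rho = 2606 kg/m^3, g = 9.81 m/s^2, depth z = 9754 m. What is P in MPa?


P = rho * g * z / 1e6
= 2606 * 9.81 * 9754 / 1e6
= 249359644.44 / 1e6
= 249.3596 MPa

249.3596


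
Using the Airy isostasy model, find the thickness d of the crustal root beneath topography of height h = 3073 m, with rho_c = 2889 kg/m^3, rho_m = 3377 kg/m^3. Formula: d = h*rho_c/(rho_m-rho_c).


rho_m - rho_c = 3377 - 2889 = 488
d = 3073 * 2889 / 488
= 8877897 / 488
= 18192.41 m

18192.41


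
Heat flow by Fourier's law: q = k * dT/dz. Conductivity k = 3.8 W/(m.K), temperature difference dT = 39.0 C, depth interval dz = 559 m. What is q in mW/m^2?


q = k * dT / dz * 1000
= 3.8 * 39.0 / 559 * 1000
= 0.265116 * 1000
= 265.1163 mW/m^2

265.1163


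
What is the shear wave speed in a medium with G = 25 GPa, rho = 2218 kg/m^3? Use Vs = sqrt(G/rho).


Convert G to Pa: G = 25e9 Pa
Compute G/rho = 25e9 / 2218 = 11271415.6898
Vs = sqrt(11271415.6898) = 3357.29 m/s

3357.29


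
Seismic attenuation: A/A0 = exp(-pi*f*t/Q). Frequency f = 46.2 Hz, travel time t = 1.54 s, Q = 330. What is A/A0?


pi*f*t/Q = pi*46.2*1.54/330 = 0.677327
A/A0 = exp(-0.677327) = 0.507973

0.507973


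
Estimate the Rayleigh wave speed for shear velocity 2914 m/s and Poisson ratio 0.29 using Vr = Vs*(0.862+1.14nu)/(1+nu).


Numerator factor = 0.862 + 1.14*0.29 = 1.1926
Denominator = 1 + 0.29 = 1.29
Vr = 2914 * 1.1926 / 1.29 = 2693.98 m/s

2693.98


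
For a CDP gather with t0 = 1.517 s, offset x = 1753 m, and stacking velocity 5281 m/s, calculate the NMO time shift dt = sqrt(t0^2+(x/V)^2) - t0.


x/Vnmo = 1753/5281 = 0.331945
(x/Vnmo)^2 = 0.110187
t0^2 = 2.301289
sqrt(2.301289 + 0.110187) = 1.552893
dt = 1.552893 - 1.517 = 0.035893

0.035893


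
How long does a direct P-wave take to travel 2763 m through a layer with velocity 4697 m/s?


t = x / V
= 2763 / 4697
= 0.5882 s

0.5882


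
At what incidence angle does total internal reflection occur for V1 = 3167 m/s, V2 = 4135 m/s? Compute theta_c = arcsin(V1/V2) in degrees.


V1/V2 = 3167/4135 = 0.765901
theta_c = arcsin(0.765901) = 49.9872 degrees

49.9872


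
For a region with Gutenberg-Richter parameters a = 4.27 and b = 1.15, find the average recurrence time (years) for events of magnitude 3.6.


log10(N) = 4.27 - 1.15*3.6 = 0.13
N = 10^0.13 = 1.348963
T = 1/N = 1/1.348963 = 0.7413 years

0.7413


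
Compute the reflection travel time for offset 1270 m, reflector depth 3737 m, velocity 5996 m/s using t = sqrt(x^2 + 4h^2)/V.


x^2 + 4h^2 = 1270^2 + 4*3737^2 = 1612900 + 55860676 = 57473576
sqrt(57473576) = 7581.1329
t = 7581.1329 / 5996 = 1.2644 s

1.2644


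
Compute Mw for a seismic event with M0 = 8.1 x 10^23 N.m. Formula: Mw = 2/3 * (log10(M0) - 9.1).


log10(M0) = log10(8.1 x 10^23) = 23.9085
Mw = 2/3 * (23.9085 - 9.1)
= 2/3 * 14.8085
= 9.87

9.87


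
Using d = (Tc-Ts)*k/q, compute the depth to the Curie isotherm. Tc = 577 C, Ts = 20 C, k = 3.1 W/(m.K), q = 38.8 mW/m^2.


T_Curie - T_surf = 577 - 20 = 557 C
Convert q to W/m^2: 38.8 mW/m^2 = 0.0388 W/m^2
d = 557 * 3.1 / 0.0388 = 44502.58 m

44502.58


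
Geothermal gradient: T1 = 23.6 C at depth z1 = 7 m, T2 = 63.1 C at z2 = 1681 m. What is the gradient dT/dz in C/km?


dT = 63.1 - 23.6 = 39.5 C
dz = 1681 - 7 = 1674 m
gradient = dT/dz * 1000 = 39.5/1674 * 1000 = 23.5962 C/km

23.5962


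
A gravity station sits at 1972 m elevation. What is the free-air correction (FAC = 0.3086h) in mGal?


FAC = 0.3086 * h
= 0.3086 * 1972
= 608.5592 mGal

608.5592


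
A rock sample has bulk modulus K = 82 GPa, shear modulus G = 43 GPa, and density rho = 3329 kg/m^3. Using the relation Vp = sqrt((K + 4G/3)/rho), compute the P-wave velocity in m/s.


First compute the effective modulus:
K + 4G/3 = 82e9 + 4*43e9/3 = 139333333333.33 Pa
Then divide by density:
139333333333.33 / 3329 = 41854410.734 Pa/(kg/m^3)
Take the square root:
Vp = sqrt(41854410.734) = 6469.5 m/s

6469.5


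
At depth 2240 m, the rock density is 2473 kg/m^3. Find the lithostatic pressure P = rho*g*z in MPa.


P = rho * g * z / 1e6
= 2473 * 9.81 * 2240 / 1e6
= 54342691.2 / 1e6
= 54.3427 MPa

54.3427


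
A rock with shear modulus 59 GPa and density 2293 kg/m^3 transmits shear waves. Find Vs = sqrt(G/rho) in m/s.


Convert G to Pa: G = 59e9 Pa
Compute G/rho = 59e9 / 2293 = 25730484.082
Vs = sqrt(25730484.082) = 5072.52 m/s

5072.52


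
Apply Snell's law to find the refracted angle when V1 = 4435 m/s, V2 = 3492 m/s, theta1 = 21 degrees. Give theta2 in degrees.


sin(theta1) = sin(21 deg) = 0.358368
sin(theta2) = V2/V1 * sin(theta1) = 3492/4435 * 0.358368 = 0.282169
theta2 = arcsin(0.282169) = 16.3897 degrees

16.3897


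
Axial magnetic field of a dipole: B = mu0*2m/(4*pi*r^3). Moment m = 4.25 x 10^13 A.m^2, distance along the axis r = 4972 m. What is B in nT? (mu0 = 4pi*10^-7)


m = 4.25 x 10^13 = 42500000000000 A.m^2
2m = 85000000000000 A.m^2
r^3 = 4972^3 = 122911738048
B = (4pi*10^-7) * 85000000000000 / (4*pi * 122911738048) * 1e9
= 106814150.222053 / 1544554453166.2 * 1e9
= 69155.3153 nT

69155.3153


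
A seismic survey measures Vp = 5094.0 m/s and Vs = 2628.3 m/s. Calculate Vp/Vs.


Vp/Vs = 5094.0 / 2628.3
= 1.9381

1.9381


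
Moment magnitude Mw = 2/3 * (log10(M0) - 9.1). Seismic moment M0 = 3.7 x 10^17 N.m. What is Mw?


log10(M0) = log10(3.7 x 10^17) = 17.5682
Mw = 2/3 * (17.5682 - 9.1)
= 2/3 * 8.4682
= 5.65

5.65


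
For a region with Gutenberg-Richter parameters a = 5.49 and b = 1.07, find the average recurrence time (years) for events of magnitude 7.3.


log10(N) = 5.49 - 1.07*7.3 = -2.321
N = 10^-2.321 = 0.004775
T = 1/N = 1/0.004775 = 209.4112 years

209.4112


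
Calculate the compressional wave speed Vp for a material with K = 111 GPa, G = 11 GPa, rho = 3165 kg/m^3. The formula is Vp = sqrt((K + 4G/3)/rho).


First compute the effective modulus:
K + 4G/3 = 111e9 + 4*11e9/3 = 125666666666.67 Pa
Then divide by density:
125666666666.67 / 3165 = 39705107.9516 Pa/(kg/m^3)
Take the square root:
Vp = sqrt(39705107.9516) = 6301.2 m/s

6301.2


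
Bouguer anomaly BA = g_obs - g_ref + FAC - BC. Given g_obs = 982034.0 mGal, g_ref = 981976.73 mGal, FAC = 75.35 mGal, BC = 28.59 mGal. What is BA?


BA = g_obs - g_ref + FAC - BC
= 982034.0 - 981976.73 + 75.35 - 28.59
= 104.03 mGal

104.03


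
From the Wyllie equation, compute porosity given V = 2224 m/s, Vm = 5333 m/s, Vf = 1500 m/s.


1/V - 1/Vm = 1/2224 - 1/5333 = 0.00026213
1/Vf - 1/Vm = 1/1500 - 1/5333 = 0.00047915
phi = 0.00026213 / 0.00047915 = 0.5471

0.5471


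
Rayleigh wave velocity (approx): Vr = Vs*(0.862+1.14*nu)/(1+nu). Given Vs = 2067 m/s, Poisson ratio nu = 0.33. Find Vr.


Numerator factor = 0.862 + 1.14*0.33 = 1.2382
Denominator = 1 + 0.33 = 1.33
Vr = 2067 * 1.2382 / 1.33 = 1924.33 m/s

1924.33


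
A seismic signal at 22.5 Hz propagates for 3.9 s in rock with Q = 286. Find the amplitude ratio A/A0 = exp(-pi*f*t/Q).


pi*f*t/Q = pi*22.5*3.9/286 = 0.963898
A/A0 = exp(-0.963898) = 0.381403

0.381403


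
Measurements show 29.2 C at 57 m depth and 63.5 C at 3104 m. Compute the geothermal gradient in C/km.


dT = 63.5 - 29.2 = 34.3 C
dz = 3104 - 57 = 3047 m
gradient = dT/dz * 1000 = 34.3/3047 * 1000 = 11.257 C/km

11.257


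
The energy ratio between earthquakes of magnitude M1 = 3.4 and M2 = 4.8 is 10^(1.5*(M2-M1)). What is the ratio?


M2 - M1 = 4.8 - 3.4 = 1.4
1.5 * 1.4 = 2.1
ratio = 10^2.1 = 125.89

125.89


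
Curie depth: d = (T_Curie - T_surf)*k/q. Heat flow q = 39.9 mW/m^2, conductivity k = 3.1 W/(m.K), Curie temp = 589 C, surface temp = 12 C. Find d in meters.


T_Curie - T_surf = 589 - 12 = 577 C
Convert q to W/m^2: 39.9 mW/m^2 = 0.0399 W/m^2
d = 577 * 3.1 / 0.0399 = 44829.57 m

44829.57


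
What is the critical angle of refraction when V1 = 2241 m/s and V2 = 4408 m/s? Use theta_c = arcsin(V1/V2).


V1/V2 = 2241/4408 = 0.508394
theta_c = arcsin(0.508394) = 30.5569 degrees

30.5569


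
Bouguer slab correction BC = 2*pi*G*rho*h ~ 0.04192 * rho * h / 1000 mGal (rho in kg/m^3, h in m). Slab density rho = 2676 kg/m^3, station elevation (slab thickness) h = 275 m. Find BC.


BC = 0.04192 * rho * h / 1000
= 0.04192 * 2676 * 275 / 1000
= 30.8489 mGal

30.8489


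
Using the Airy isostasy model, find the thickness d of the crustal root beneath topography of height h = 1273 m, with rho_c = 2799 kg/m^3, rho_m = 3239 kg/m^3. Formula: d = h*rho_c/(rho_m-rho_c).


rho_m - rho_c = 3239 - 2799 = 440
d = 1273 * 2799 / 440
= 3563127 / 440
= 8098.02 m

8098.02


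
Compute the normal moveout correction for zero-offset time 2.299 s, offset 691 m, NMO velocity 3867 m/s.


x/Vnmo = 691/3867 = 0.178691
(x/Vnmo)^2 = 0.031931
t0^2 = 5.285401
sqrt(5.285401 + 0.031931) = 2.305934
dt = 2.305934 - 2.299 = 0.006934

0.006934


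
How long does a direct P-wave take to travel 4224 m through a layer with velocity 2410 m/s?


t = x / V
= 4224 / 2410
= 1.7527 s

1.7527


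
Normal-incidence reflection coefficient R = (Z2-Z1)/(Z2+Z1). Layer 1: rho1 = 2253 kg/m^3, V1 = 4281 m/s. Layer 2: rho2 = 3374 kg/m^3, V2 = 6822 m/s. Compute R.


Z1 = 2253 * 4281 = 9645093
Z2 = 3374 * 6822 = 23017428
R = (23017428 - 9645093) / (23017428 + 9645093) = 13372335 / 32662521 = 0.4094

0.4094


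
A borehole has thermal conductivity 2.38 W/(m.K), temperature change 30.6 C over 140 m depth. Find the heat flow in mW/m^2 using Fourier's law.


q = k * dT / dz * 1000
= 2.38 * 30.6 / 140 * 1000
= 0.5202 * 1000
= 520.2 mW/m^2

520.2


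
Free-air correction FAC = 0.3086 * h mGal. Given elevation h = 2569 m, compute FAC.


FAC = 0.3086 * h
= 0.3086 * 2569
= 792.7934 mGal

792.7934


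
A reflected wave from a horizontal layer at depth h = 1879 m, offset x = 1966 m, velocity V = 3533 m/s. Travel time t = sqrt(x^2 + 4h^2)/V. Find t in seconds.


x^2 + 4h^2 = 1966^2 + 4*1879^2 = 3865156 + 14122564 = 17987720
sqrt(17987720) = 4241.1932
t = 4241.1932 / 3533 = 1.2005 s

1.2005


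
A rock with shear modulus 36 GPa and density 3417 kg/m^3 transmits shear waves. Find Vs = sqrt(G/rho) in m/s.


Convert G to Pa: G = 36e9 Pa
Compute G/rho = 36e9 / 3417 = 10535557.5066
Vs = sqrt(10535557.5066) = 3245.85 m/s

3245.85


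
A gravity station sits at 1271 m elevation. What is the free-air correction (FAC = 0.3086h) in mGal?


FAC = 0.3086 * h
= 0.3086 * 1271
= 392.2306 mGal

392.2306


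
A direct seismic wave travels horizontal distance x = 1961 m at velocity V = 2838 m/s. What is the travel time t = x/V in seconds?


t = x / V
= 1961 / 2838
= 0.691 s

0.691


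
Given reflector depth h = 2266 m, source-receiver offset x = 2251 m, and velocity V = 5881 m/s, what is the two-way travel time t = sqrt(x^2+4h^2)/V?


x^2 + 4h^2 = 2251^2 + 4*2266^2 = 5067001 + 20539024 = 25606025
sqrt(25606025) = 5060.2396
t = 5060.2396 / 5881 = 0.8604 s

0.8604


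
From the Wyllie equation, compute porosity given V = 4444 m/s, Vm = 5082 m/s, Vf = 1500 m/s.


1/V - 1/Vm = 1/4444 - 1/5082 = 2.825e-05
1/Vf - 1/Vm = 1/1500 - 1/5082 = 0.00046989
phi = 2.825e-05 / 0.00046989 = 0.0601

0.0601


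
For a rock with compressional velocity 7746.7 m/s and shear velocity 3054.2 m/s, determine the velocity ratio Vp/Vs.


Vp/Vs = 7746.7 / 3054.2
= 2.5364

2.5364


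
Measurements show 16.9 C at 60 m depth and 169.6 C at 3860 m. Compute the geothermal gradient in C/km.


dT = 169.6 - 16.9 = 152.7 C
dz = 3860 - 60 = 3800 m
gradient = dT/dz * 1000 = 152.7/3800 * 1000 = 40.1842 C/km

40.1842


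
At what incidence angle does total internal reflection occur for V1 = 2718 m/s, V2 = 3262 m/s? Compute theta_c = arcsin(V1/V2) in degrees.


V1/V2 = 2718/3262 = 0.833231
theta_c = arcsin(0.833231) = 56.4321 degrees

56.4321


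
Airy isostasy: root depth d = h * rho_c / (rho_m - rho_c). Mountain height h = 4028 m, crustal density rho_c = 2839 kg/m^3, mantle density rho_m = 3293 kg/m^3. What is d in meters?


rho_m - rho_c = 3293 - 2839 = 454
d = 4028 * 2839 / 454
= 11435492 / 454
= 25188.31 m

25188.31


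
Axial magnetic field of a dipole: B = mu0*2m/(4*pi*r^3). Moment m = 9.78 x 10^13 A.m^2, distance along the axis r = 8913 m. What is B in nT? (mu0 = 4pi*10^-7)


m = 9.78 x 10^13 = 97800000000000 A.m^2
2m = 195600000000000 A.m^2
r^3 = 8913^3 = 708062704497
B = (4pi*10^-7) * 195600000000000 / (4*pi * 708062704497) * 1e9
= 245798209.216865 / 8897778362914.78 * 1e9
= 27624.672 nT

27624.672


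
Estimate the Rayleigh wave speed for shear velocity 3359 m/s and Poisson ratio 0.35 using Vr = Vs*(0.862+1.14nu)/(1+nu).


Numerator factor = 0.862 + 1.14*0.35 = 1.261
Denominator = 1 + 0.35 = 1.35
Vr = 3359 * 1.261 / 1.35 = 3137.55 m/s

3137.55


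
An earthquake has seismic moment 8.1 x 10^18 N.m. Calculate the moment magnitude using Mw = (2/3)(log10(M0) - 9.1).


log10(M0) = log10(8.1 x 10^18) = 18.9085
Mw = 2/3 * (18.9085 - 9.1)
= 2/3 * 9.8085
= 6.54

6.54


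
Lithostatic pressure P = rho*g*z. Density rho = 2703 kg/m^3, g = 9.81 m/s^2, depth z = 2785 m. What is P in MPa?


P = rho * g * z / 1e6
= 2703 * 9.81 * 2785 / 1e6
= 73848257.55 / 1e6
= 73.8483 MPa

73.8483


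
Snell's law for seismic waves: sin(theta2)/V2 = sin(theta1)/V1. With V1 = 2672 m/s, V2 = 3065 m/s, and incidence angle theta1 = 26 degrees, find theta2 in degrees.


sin(theta1) = sin(26 deg) = 0.438371
sin(theta2) = V2/V1 * sin(theta1) = 3065/2672 * 0.438371 = 0.502847
theta2 = arcsin(0.502847) = 30.1885 degrees

30.1885


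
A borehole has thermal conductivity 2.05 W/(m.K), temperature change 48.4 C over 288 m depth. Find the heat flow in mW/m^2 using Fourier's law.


q = k * dT / dz * 1000
= 2.05 * 48.4 / 288 * 1000
= 0.344514 * 1000
= 344.5139 mW/m^2

344.5139


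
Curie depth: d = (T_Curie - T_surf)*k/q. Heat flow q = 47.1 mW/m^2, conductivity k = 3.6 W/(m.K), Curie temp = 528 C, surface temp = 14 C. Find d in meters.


T_Curie - T_surf = 528 - 14 = 514 C
Convert q to W/m^2: 47.1 mW/m^2 = 0.0471 W/m^2
d = 514 * 3.6 / 0.0471 = 39286.62 m

39286.62


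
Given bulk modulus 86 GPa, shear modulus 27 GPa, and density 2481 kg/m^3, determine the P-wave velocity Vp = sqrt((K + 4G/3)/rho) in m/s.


First compute the effective modulus:
K + 4G/3 = 86e9 + 4*27e9/3 = 122000000000.0 Pa
Then divide by density:
122000000000.0 / 2481 = 49173720.2741 Pa/(kg/m^3)
Take the square root:
Vp = sqrt(49173720.2741) = 7012.4 m/s

7012.4


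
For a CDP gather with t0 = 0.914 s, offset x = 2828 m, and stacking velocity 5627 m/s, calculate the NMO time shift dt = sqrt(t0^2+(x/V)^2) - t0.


x/Vnmo = 2828/5627 = 0.502577
(x/Vnmo)^2 = 0.252584
t0^2 = 0.835396
sqrt(0.835396 + 0.252584) = 1.043063
dt = 1.043063 - 0.914 = 0.129063

0.129063


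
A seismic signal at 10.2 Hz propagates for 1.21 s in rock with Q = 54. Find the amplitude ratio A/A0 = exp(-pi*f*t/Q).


pi*f*t/Q = pi*10.2*1.21/54 = 0.718028
A/A0 = exp(-0.718028) = 0.487713

0.487713


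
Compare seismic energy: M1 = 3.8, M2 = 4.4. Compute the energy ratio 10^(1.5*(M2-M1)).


M2 - M1 = 4.4 - 3.8 = 0.6
1.5 * 0.6 = 0.9
ratio = 10^0.9 = 7.94

7.94


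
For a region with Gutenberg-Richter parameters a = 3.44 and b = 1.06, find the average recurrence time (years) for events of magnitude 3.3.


log10(N) = 3.44 - 1.06*3.3 = -0.058
N = 10^-0.058 = 0.874984
T = 1/N = 1/0.874984 = 1.1429 years

1.1429


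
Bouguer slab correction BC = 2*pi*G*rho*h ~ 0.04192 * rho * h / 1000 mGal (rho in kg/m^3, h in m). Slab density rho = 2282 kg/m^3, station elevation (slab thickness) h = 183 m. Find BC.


BC = 0.04192 * rho * h / 1000
= 0.04192 * 2282 * 183 / 1000
= 17.506 mGal

17.506


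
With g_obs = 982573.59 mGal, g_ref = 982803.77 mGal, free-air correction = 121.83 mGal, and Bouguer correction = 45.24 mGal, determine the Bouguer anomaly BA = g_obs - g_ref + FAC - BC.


BA = g_obs - g_ref + FAC - BC
= 982573.59 - 982803.77 + 121.83 - 45.24
= -153.59 mGal

-153.59


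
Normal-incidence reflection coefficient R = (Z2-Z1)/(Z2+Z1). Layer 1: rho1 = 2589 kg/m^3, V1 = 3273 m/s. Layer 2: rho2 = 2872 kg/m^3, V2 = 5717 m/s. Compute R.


Z1 = 2589 * 3273 = 8473797
Z2 = 2872 * 5717 = 16419224
R = (16419224 - 8473797) / (16419224 + 8473797) = 7945427 / 24893021 = 0.3192

0.3192


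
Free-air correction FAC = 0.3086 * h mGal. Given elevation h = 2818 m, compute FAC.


FAC = 0.3086 * h
= 0.3086 * 2818
= 869.6348 mGal

869.6348


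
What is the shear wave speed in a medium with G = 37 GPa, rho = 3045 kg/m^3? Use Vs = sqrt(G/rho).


Convert G to Pa: G = 37e9 Pa
Compute G/rho = 37e9 / 3045 = 12151067.3235
Vs = sqrt(12151067.3235) = 3485.84 m/s

3485.84


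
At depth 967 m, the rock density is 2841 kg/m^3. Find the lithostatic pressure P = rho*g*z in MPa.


P = rho * g * z / 1e6
= 2841 * 9.81 * 967 / 1e6
= 26950493.07 / 1e6
= 26.9505 MPa

26.9505


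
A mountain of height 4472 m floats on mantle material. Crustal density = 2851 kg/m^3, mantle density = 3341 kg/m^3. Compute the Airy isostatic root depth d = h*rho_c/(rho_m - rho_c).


rho_m - rho_c = 3341 - 2851 = 490
d = 4472 * 2851 / 490
= 12749672 / 490
= 26019.74 m

26019.74


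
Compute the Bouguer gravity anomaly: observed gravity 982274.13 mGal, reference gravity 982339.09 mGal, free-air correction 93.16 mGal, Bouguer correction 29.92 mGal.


BA = g_obs - g_ref + FAC - BC
= 982274.13 - 982339.09 + 93.16 - 29.92
= -1.72 mGal

-1.72


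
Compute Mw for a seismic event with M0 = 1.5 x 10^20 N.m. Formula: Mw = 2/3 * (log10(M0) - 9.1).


log10(M0) = log10(1.5 x 10^20) = 20.1761
Mw = 2/3 * (20.1761 - 9.1)
= 2/3 * 11.0761
= 7.38

7.38


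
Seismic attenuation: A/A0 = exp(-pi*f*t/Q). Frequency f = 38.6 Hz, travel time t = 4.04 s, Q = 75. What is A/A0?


pi*f*t/Q = pi*38.6*4.04/75 = 6.532167
A/A0 = exp(-6.532167) = 0.001456

0.001456


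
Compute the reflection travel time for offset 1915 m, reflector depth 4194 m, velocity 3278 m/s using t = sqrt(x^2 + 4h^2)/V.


x^2 + 4h^2 = 1915^2 + 4*4194^2 = 3667225 + 70358544 = 74025769
sqrt(74025769) = 8603.8229
t = 8603.8229 / 3278 = 2.6247 s

2.6247


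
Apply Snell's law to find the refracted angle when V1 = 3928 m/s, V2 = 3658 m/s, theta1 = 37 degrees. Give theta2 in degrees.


sin(theta1) = sin(37 deg) = 0.601815
sin(theta2) = V2/V1 * sin(theta1) = 3658/3928 * 0.601815 = 0.560448
theta2 = arcsin(0.560448) = 34.0868 degrees

34.0868


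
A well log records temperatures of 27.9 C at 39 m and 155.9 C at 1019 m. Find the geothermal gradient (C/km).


dT = 155.9 - 27.9 = 128.0 C
dz = 1019 - 39 = 980 m
gradient = dT/dz * 1000 = 128.0/980 * 1000 = 130.6122 C/km

130.6122


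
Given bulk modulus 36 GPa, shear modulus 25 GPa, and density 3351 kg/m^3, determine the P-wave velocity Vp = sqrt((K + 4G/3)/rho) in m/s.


First compute the effective modulus:
K + 4G/3 = 36e9 + 4*25e9/3 = 69333333333.33 Pa
Then divide by density:
69333333333.33 / 3351 = 20690341.1917 Pa/(kg/m^3)
Take the square root:
Vp = sqrt(20690341.1917) = 4548.66 m/s

4548.66


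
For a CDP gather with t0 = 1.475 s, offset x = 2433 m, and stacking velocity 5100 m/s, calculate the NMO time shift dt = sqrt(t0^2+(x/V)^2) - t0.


x/Vnmo = 2433/5100 = 0.477059
(x/Vnmo)^2 = 0.227585
t0^2 = 2.175625
sqrt(2.175625 + 0.227585) = 1.550229
dt = 1.550229 - 1.475 = 0.075229

0.075229


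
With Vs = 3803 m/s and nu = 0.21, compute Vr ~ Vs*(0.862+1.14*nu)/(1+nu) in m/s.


Numerator factor = 0.862 + 1.14*0.21 = 1.1014
Denominator = 1 + 0.21 = 1.21
Vr = 3803 * 1.1014 / 1.21 = 3461.67 m/s

3461.67


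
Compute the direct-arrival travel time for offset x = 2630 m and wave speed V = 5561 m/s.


t = x / V
= 2630 / 5561
= 0.4729 s

0.4729


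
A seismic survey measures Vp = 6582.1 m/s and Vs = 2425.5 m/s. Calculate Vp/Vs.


Vp/Vs = 6582.1 / 2425.5
= 2.7137

2.7137


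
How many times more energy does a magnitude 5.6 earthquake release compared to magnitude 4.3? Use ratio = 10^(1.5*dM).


M2 - M1 = 5.6 - 4.3 = 1.3
1.5 * 1.3 = 1.95
ratio = 10^1.95 = 89.13

89.13


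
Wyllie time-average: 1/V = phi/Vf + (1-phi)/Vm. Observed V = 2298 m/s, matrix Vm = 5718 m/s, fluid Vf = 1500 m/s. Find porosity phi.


1/V - 1/Vm = 1/2298 - 1/5718 = 0.00026027
1/Vf - 1/Vm = 1/1500 - 1/5718 = 0.00049178
phi = 0.00026027 / 0.00049178 = 0.5292

0.5292


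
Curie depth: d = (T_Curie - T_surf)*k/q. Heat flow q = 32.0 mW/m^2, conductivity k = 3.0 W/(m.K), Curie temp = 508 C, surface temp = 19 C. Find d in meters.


T_Curie - T_surf = 508 - 19 = 489 C
Convert q to W/m^2: 32.0 mW/m^2 = 0.032 W/m^2
d = 489 * 3.0 / 0.032 = 45843.75 m

45843.75


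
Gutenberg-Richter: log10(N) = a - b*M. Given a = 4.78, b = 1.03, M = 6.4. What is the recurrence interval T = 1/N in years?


log10(N) = 4.78 - 1.03*6.4 = -1.812
N = 10^-1.812 = 0.015417
T = 1/N = 1/0.015417 = 64.8634 years

64.8634


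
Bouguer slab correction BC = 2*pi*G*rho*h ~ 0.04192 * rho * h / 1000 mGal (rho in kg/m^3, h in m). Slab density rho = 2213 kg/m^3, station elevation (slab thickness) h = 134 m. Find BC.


BC = 0.04192 * rho * h / 1000
= 0.04192 * 2213 * 134 / 1000
= 12.431 mGal

12.431


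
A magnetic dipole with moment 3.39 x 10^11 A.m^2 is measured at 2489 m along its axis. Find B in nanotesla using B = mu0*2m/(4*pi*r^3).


m = 3.39 x 10^11 = 339000000000 A.m^2
2m = 678000000000 A.m^2
r^3 = 2489^3 = 15419656169
B = (4pi*10^-7) * 678000000000 / (4*pi * 15419656169) * 1e9
= 851999.927654 / 193769114165.64 * 1e9
= 4396.9852 nT

4396.9852


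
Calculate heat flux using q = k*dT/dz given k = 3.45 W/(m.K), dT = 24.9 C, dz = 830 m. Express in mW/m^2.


q = k * dT / dz * 1000
= 3.45 * 24.9 / 830 * 1000
= 0.1035 * 1000
= 103.5 mW/m^2

103.5


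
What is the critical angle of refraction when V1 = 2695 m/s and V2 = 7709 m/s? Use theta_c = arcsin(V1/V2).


V1/V2 = 2695/7709 = 0.349591
theta_c = arcsin(0.349591) = 20.4623 degrees

20.4623


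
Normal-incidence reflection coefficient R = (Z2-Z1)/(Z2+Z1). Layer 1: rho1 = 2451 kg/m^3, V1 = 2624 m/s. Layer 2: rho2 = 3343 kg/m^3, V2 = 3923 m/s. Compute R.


Z1 = 2451 * 2624 = 6431424
Z2 = 3343 * 3923 = 13114589
R = (13114589 - 6431424) / (13114589 + 6431424) = 6683165 / 19546013 = 0.3419

0.3419


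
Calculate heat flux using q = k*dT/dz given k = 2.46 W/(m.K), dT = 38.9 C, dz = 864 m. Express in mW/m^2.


q = k * dT / dz * 1000
= 2.46 * 38.9 / 864 * 1000
= 0.110757 * 1000
= 110.7569 mW/m^2

110.7569


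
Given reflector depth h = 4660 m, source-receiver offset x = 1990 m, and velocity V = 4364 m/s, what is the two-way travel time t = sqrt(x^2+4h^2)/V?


x^2 + 4h^2 = 1990^2 + 4*4660^2 = 3960100 + 86862400 = 90822500
sqrt(90822500) = 9530.0839
t = 9530.0839 / 4364 = 2.1838 s

2.1838


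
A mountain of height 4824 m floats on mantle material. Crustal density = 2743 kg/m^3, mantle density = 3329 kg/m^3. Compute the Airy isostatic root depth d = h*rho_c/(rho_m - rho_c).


rho_m - rho_c = 3329 - 2743 = 586
d = 4824 * 2743 / 586
= 13232232 / 586
= 22580.6 m

22580.6


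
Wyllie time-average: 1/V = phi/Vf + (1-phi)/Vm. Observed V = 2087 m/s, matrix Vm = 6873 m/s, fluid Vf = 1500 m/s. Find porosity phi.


1/V - 1/Vm = 1/2087 - 1/6873 = 0.00033366
1/Vf - 1/Vm = 1/1500 - 1/6873 = 0.00052117
phi = 0.00033366 / 0.00052117 = 0.6402

0.6402


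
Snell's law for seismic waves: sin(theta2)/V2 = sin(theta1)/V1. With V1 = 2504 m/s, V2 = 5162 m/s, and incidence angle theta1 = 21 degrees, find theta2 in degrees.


sin(theta1) = sin(21 deg) = 0.358368
sin(theta2) = V2/V1 * sin(theta1) = 5162/2504 * 0.358368 = 0.738776
theta2 = arcsin(0.738776) = 47.6273 degrees

47.6273


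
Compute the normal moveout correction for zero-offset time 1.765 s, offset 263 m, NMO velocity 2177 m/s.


x/Vnmo = 263/2177 = 0.120808
(x/Vnmo)^2 = 0.014595
t0^2 = 3.115225
sqrt(3.115225 + 0.014595) = 1.76913
dt = 1.76913 - 1.765 = 0.00413

0.00413


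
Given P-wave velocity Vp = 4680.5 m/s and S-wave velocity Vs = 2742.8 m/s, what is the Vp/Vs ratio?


Vp/Vs = 4680.5 / 2742.8
= 1.7065

1.7065


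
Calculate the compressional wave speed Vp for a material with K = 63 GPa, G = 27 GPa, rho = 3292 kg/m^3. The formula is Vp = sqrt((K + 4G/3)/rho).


First compute the effective modulus:
K + 4G/3 = 63e9 + 4*27e9/3 = 99000000000.0 Pa
Then divide by density:
99000000000.0 / 3292 = 30072904.0097 Pa/(kg/m^3)
Take the square root:
Vp = sqrt(30072904.0097) = 5483.88 m/s

5483.88


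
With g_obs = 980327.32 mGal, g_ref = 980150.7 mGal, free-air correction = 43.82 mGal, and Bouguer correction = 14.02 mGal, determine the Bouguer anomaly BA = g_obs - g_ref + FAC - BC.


BA = g_obs - g_ref + FAC - BC
= 980327.32 - 980150.7 + 43.82 - 14.02
= 206.42 mGal

206.42


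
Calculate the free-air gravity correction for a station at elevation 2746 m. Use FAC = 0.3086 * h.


FAC = 0.3086 * h
= 0.3086 * 2746
= 847.4156 mGal

847.4156


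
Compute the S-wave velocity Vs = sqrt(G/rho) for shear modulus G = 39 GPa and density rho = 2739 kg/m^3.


Convert G to Pa: G = 39e9 Pa
Compute G/rho = 39e9 / 2739 = 14238773.2749
Vs = sqrt(14238773.2749) = 3773.43 m/s

3773.43


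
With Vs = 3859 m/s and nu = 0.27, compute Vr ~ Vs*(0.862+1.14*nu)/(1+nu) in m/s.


Numerator factor = 0.862 + 1.14*0.27 = 1.1698
Denominator = 1 + 0.27 = 1.27
Vr = 3859 * 1.1698 / 1.27 = 3554.53 m/s

3554.53


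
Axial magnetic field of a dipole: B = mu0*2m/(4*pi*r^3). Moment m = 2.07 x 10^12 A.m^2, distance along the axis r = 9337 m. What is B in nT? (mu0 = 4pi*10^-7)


m = 2.07 x 10^12 = 2070000000000 A.m^2
2m = 4140000000000 A.m^2
r^3 = 9337^3 = 813995635753
B = (4pi*10^-7) * 4140000000000 / (4*pi * 813995635753) * 1e9
= 5202477.434345 / 10228970837343.11 * 1e9
= 508.6022 nT

508.6022


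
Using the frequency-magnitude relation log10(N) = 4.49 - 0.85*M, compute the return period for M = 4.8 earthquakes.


log10(N) = 4.49 - 0.85*4.8 = 0.41
N = 10^0.41 = 2.570396
T = 1/N = 1/2.570396 = 0.389 years

0.389


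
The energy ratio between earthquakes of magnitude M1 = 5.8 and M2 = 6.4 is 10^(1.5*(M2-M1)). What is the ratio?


M2 - M1 = 6.4 - 5.8 = 0.6
1.5 * 0.6 = 0.9
ratio = 10^0.9 = 7.94

7.94


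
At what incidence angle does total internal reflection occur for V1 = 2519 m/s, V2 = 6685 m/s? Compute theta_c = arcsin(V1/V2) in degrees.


V1/V2 = 2519/6685 = 0.376814
theta_c = arcsin(0.376814) = 22.1365 degrees

22.1365


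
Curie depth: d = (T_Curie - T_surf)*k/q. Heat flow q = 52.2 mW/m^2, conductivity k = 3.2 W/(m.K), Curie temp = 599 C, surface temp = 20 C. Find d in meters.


T_Curie - T_surf = 599 - 20 = 579 C
Convert q to W/m^2: 52.2 mW/m^2 = 0.0522 W/m^2
d = 579 * 3.2 / 0.0522 = 35494.25 m

35494.25


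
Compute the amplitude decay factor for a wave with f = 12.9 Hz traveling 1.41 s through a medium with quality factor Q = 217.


pi*f*t/Q = pi*12.9*1.41/217 = 0.263329
A/A0 = exp(-0.263329) = 0.768489

0.768489


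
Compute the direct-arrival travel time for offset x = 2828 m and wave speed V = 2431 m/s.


t = x / V
= 2828 / 2431
= 1.1633 s

1.1633


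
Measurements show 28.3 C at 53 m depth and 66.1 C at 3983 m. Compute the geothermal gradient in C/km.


dT = 66.1 - 28.3 = 37.8 C
dz = 3983 - 53 = 3930 m
gradient = dT/dz * 1000 = 37.8/3930 * 1000 = 9.6183 C/km

9.6183


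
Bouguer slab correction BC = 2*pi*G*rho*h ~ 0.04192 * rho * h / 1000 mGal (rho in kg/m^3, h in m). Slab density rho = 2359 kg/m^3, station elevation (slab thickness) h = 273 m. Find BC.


BC = 0.04192 * rho * h / 1000
= 0.04192 * 2359 * 273 / 1000
= 26.9968 mGal

26.9968


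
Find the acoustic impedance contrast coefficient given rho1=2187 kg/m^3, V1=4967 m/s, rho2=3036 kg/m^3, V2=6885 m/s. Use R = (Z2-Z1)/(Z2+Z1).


Z1 = 2187 * 4967 = 10862829
Z2 = 3036 * 6885 = 20902860
R = (20902860 - 10862829) / (20902860 + 10862829) = 10040031 / 31765689 = 0.3161

0.3161


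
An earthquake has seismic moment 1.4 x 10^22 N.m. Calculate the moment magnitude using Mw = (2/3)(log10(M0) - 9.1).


log10(M0) = log10(1.4 x 10^22) = 22.1461
Mw = 2/3 * (22.1461 - 9.1)
= 2/3 * 13.0461
= 8.7

8.7


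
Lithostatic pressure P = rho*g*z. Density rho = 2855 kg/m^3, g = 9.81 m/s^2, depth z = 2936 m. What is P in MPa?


P = rho * g * z / 1e6
= 2855 * 9.81 * 2936 / 1e6
= 82230166.8 / 1e6
= 82.2302 MPa

82.2302


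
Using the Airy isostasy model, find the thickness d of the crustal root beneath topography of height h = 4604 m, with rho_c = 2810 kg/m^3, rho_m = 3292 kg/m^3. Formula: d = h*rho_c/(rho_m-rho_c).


rho_m - rho_c = 3292 - 2810 = 482
d = 4604 * 2810 / 482
= 12937240 / 482
= 26840.75 m

26840.75


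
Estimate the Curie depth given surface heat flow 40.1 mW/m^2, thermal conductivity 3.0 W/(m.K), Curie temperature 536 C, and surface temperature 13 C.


T_Curie - T_surf = 536 - 13 = 523 C
Convert q to W/m^2: 40.1 mW/m^2 = 0.0401 W/m^2
d = 523 * 3.0 / 0.0401 = 39127.18 m

39127.18


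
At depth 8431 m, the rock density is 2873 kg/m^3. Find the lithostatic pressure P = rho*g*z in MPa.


P = rho * g * z / 1e6
= 2873 * 9.81 * 8431 / 1e6
= 237620400.03 / 1e6
= 237.6204 MPa

237.6204


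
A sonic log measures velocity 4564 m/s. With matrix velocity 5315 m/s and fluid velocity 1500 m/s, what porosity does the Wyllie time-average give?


1/V - 1/Vm = 1/4564 - 1/5315 = 3.096e-05
1/Vf - 1/Vm = 1/1500 - 1/5315 = 0.00047852
phi = 3.096e-05 / 0.00047852 = 0.0647

0.0647


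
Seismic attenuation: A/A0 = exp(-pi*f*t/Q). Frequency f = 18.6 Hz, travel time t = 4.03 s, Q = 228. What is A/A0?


pi*f*t/Q = pi*18.6*4.03/228 = 1.03284
A/A0 = exp(-1.03284) = 0.355995

0.355995


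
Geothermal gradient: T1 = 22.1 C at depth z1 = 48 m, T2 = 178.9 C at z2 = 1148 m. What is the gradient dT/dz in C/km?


dT = 178.9 - 22.1 = 156.8 C
dz = 1148 - 48 = 1100 m
gradient = dT/dz * 1000 = 156.8/1100 * 1000 = 142.5455 C/km

142.5455


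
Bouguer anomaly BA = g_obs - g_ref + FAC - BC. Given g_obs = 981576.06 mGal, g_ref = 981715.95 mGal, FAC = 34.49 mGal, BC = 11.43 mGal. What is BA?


BA = g_obs - g_ref + FAC - BC
= 981576.06 - 981715.95 + 34.49 - 11.43
= -116.83 mGal

-116.83


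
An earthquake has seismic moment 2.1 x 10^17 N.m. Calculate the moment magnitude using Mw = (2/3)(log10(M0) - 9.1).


log10(M0) = log10(2.1 x 10^17) = 17.3222
Mw = 2/3 * (17.3222 - 9.1)
= 2/3 * 8.2222
= 5.48

5.48


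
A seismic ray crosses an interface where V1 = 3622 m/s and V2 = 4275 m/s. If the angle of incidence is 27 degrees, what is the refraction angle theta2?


sin(theta1) = sin(27 deg) = 0.45399
sin(theta2) = V2/V1 * sin(theta1) = 4275/3622 * 0.45399 = 0.535839
theta2 = arcsin(0.535839) = 32.4008 degrees

32.4008


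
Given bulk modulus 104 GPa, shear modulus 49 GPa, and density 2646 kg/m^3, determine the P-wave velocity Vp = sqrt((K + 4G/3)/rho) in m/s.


First compute the effective modulus:
K + 4G/3 = 104e9 + 4*49e9/3 = 169333333333.33 Pa
Then divide by density:
169333333333.33 / 2646 = 63995968.7579 Pa/(kg/m^3)
Take the square root:
Vp = sqrt(63995968.7579) = 7999.75 m/s

7999.75


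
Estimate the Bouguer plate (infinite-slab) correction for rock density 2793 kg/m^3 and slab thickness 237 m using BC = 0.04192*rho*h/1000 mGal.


BC = 0.04192 * rho * h / 1000
= 0.04192 * 2793 * 237 / 1000
= 27.7486 mGal

27.7486


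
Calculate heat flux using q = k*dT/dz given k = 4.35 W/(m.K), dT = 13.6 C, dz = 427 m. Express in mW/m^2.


q = k * dT / dz * 1000
= 4.35 * 13.6 / 427 * 1000
= 0.138548 * 1000
= 138.548 mW/m^2

138.548


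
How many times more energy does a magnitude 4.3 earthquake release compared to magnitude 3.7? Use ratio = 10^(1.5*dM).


M2 - M1 = 4.3 - 3.7 = 0.6
1.5 * 0.6 = 0.9
ratio = 10^0.9 = 7.94

7.94


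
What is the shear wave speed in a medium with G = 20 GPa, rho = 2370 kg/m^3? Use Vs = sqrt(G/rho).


Convert G to Pa: G = 20e9 Pa
Compute G/rho = 20e9 / 2370 = 8438818.5654
Vs = sqrt(8438818.5654) = 2904.96 m/s

2904.96


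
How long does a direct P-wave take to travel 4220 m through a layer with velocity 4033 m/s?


t = x / V
= 4220 / 4033
= 1.0464 s

1.0464


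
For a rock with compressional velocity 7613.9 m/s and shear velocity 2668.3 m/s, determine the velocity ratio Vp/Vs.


Vp/Vs = 7613.9 / 2668.3
= 2.8535

2.8535


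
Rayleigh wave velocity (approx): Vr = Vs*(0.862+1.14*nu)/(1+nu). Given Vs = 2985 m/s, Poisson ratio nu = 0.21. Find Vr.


Numerator factor = 0.862 + 1.14*0.21 = 1.1014
Denominator = 1 + 0.21 = 1.21
Vr = 2985 * 1.1014 / 1.21 = 2717.09 m/s

2717.09


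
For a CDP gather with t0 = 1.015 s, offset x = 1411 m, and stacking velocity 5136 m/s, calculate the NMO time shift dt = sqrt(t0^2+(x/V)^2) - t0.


x/Vnmo = 1411/5136 = 0.274727
(x/Vnmo)^2 = 0.075475
t0^2 = 1.030225
sqrt(1.030225 + 0.075475) = 1.051523
dt = 1.051523 - 1.015 = 0.036523

0.036523


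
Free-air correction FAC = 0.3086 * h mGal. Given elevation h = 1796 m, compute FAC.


FAC = 0.3086 * h
= 0.3086 * 1796
= 554.2456 mGal

554.2456


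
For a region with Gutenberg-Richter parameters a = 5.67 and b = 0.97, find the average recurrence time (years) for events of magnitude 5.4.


log10(N) = 5.67 - 0.97*5.4 = 0.432
N = 10^0.432 = 2.703958
T = 1/N = 1/2.703958 = 0.3698 years

0.3698


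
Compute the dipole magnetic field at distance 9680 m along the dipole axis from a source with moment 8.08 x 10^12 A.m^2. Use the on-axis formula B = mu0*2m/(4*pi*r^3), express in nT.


m = 8.08 x 10^12 = 8080000000000 A.m^2
2m = 16160000000000 A.m^2
r^3 = 9680^3 = 907039232000
B = (4pi*10^-7) * 16160000000000 / (4*pi * 907039232000) * 1e9
= 20307254.912804 / 11398191151075.71 * 1e9
= 1781.6208 nT

1781.6208


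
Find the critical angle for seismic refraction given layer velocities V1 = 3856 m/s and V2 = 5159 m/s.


V1/V2 = 3856/5159 = 0.747432
theta_c = arcsin(0.747432) = 48.3684 degrees

48.3684


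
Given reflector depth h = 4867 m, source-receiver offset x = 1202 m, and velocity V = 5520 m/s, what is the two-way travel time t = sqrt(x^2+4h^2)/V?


x^2 + 4h^2 = 1202^2 + 4*4867^2 = 1444804 + 94750756 = 96195560
sqrt(96195560) = 9807.9335
t = 9807.9335 / 5520 = 1.7768 s

1.7768


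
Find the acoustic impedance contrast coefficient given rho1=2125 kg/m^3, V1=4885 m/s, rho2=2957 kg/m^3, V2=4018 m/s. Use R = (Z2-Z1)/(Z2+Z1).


Z1 = 2125 * 4885 = 10380625
Z2 = 2957 * 4018 = 11881226
R = (11881226 - 10380625) / (11881226 + 10380625) = 1500601 / 22261851 = 0.0674

0.0674


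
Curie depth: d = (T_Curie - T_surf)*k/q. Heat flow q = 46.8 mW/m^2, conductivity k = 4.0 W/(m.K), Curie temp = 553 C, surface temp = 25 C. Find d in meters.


T_Curie - T_surf = 553 - 25 = 528 C
Convert q to W/m^2: 46.8 mW/m^2 = 0.0468 W/m^2
d = 528 * 4.0 / 0.0468 = 45128.21 m

45128.21


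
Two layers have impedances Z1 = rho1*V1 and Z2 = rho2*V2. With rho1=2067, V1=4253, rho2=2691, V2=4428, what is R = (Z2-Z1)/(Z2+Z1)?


Z1 = 2067 * 4253 = 8790951
Z2 = 2691 * 4428 = 11915748
R = (11915748 - 8790951) / (11915748 + 8790951) = 3124797 / 20706699 = 0.1509

0.1509


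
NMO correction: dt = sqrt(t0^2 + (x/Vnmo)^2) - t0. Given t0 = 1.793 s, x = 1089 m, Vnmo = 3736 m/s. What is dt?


x/Vnmo = 1089/3736 = 0.291488
(x/Vnmo)^2 = 0.084965
t0^2 = 3.214849
sqrt(3.214849 + 0.084965) = 1.816539
dt = 1.816539 - 1.793 = 0.023539

0.023539


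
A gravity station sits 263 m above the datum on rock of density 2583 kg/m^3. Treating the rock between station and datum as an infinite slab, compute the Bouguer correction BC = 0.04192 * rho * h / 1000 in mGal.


BC = 0.04192 * rho * h / 1000
= 0.04192 * 2583 * 263 / 1000
= 28.4775 mGal

28.4775


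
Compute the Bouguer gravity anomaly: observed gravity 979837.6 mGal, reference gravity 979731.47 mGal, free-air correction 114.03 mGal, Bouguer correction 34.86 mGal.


BA = g_obs - g_ref + FAC - BC
= 979837.6 - 979731.47 + 114.03 - 34.86
= 185.3 mGal

185.3


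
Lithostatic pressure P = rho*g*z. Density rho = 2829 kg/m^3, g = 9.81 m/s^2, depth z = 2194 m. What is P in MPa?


P = rho * g * z / 1e6
= 2829 * 9.81 * 2194 / 1e6
= 60888963.06 / 1e6
= 60.889 MPa

60.889


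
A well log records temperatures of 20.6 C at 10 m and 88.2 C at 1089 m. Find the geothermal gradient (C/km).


dT = 88.2 - 20.6 = 67.6 C
dz = 1089 - 10 = 1079 m
gradient = dT/dz * 1000 = 67.6/1079 * 1000 = 62.6506 C/km

62.6506


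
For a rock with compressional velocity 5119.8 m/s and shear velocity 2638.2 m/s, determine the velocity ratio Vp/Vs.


Vp/Vs = 5119.8 / 2638.2
= 1.9406

1.9406


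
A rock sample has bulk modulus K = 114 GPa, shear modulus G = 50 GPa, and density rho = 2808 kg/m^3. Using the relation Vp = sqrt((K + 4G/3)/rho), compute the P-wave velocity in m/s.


First compute the effective modulus:
K + 4G/3 = 114e9 + 4*50e9/3 = 180666666666.67 Pa
Then divide by density:
180666666666.67 / 2808 = 64339981.0066 Pa/(kg/m^3)
Take the square root:
Vp = sqrt(64339981.0066) = 8021.22 m/s

8021.22


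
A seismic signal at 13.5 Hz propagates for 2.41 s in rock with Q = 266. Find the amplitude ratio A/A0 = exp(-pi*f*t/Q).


pi*f*t/Q = pi*13.5*2.41/266 = 0.384255
A/A0 = exp(-0.384255) = 0.680958

0.680958


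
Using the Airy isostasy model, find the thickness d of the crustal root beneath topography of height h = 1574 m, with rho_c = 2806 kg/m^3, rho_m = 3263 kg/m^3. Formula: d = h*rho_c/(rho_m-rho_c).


rho_m - rho_c = 3263 - 2806 = 457
d = 1574 * 2806 / 457
= 4416644 / 457
= 9664.43 m

9664.43


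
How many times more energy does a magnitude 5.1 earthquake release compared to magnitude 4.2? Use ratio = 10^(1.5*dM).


M2 - M1 = 5.1 - 4.2 = 0.9
1.5 * 0.9 = 1.35
ratio = 10^1.35 = 22.39

22.39


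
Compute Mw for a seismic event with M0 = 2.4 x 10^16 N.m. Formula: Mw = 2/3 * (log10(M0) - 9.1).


log10(M0) = log10(2.4 x 10^16) = 16.3802
Mw = 2/3 * (16.3802 - 9.1)
= 2/3 * 7.2802
= 4.85

4.85


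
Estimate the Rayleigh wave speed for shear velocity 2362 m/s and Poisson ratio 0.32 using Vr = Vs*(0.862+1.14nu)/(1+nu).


Numerator factor = 0.862 + 1.14*0.32 = 1.2268
Denominator = 1 + 0.32 = 1.32
Vr = 2362 * 1.2268 / 1.32 = 2195.23 m/s

2195.23
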